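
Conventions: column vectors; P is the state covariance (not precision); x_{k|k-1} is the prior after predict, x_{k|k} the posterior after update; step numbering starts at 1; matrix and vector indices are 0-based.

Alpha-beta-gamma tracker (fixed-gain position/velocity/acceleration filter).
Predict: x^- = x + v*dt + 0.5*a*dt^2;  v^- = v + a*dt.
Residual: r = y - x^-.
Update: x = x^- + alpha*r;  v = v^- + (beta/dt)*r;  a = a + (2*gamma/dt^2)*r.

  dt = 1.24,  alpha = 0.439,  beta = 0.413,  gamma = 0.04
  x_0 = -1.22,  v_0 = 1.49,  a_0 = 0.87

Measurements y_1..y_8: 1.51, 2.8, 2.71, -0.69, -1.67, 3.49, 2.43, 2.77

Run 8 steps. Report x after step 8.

step 1: x_pred=1.2965  r=0.2135  x^+=1.3902  v^+=2.6399  a^+=0.8811
step 2: x_pred=5.3411  r=-2.5411  x^+=4.2256  v^+=2.8861  a^+=0.7489
step 3: x_pred=8.3801  r=-5.6701  x^+=5.8909  v^+=1.9263  a^+=0.4539
step 4: x_pred=8.6285  r=-9.3185  x^+=4.5377  v^+=-0.6146  a^+=-0.0309
step 5: x_pred=3.7518  r=-5.4218  x^+=1.3716  v^+=-2.4587  a^+=-0.3130
step 6: x_pred=-1.9179  r=5.4079  x^+=0.4562  v^+=-1.0457  a^+=-0.0317
step 7: x_pred=-0.8649  r=3.2949  x^+=0.5816  v^+=0.0124  a^+=0.1398
step 8: x_pred=0.7044  r=2.0656  x^+=1.6112  v^+=0.8737  a^+=0.2472

x_post = 1.6112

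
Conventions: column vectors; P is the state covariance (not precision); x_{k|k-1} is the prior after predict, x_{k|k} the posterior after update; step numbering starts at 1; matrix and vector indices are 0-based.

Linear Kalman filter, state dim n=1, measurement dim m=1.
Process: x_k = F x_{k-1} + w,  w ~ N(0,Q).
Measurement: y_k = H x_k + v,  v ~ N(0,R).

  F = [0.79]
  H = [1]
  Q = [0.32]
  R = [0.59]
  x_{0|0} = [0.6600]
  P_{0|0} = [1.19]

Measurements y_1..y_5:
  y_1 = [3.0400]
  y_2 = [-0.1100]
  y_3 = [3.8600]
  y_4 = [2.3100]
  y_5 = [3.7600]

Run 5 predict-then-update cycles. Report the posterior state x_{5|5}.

x_post = [2.5490]

step 1: x^-=[0.5214]  P^-=[1.0627]  S=[1.6527]  K=[0.6430]  nu=[2.5186]  x^+=[2.1409]  P^+=[0.3794]
step 2: x^-=[1.6913]  P^-=[0.5568]  S=[1.1468]  K=[0.4855]  nu=[-1.8013]  x^+=[0.8167]  P^+=[0.2865]
step 3: x^-=[0.6452]  P^-=[0.4988]  S=[1.0888]  K=[0.4581]  nu=[3.2148]  x^+=[2.1179]  P^+=[0.2703]
step 4: x^-=[1.6732]  P^-=[0.4887]  S=[1.0787]  K=[0.4530]  nu=[0.6368]  x^+=[1.9617]  P^+=[0.2673]
step 5: x^-=[1.5497]  P^-=[0.4868]  S=[1.0768]  K=[0.4521]  nu=[2.2103]  x^+=[2.5490]  P^+=[0.2667]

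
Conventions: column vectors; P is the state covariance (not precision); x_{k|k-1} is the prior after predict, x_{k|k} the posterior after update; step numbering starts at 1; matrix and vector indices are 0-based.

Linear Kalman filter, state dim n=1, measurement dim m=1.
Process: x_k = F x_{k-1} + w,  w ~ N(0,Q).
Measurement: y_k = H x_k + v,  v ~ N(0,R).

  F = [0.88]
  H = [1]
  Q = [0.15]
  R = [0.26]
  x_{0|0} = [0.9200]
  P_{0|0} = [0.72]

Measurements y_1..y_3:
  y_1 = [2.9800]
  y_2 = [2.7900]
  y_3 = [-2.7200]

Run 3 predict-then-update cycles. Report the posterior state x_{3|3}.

step 1: x^-=[0.8096]  P^-=[0.7076]  S=[0.9676]  K=[0.7313]  nu=[2.1704]  x^+=[2.3968]  P^+=[0.1901]
step 2: x^-=[2.1092]  P^-=[0.2972]  S=[0.5572]  K=[0.5334]  nu=[0.6808]  x^+=[2.4723]  P^+=[0.1387]
step 3: x^-=[2.1757]  P^-=[0.2574]  S=[0.5174]  K=[0.4975]  nu=[-4.8957]  x^+=[-0.2599]  P^+=[0.1293]

x_post = [-0.2599]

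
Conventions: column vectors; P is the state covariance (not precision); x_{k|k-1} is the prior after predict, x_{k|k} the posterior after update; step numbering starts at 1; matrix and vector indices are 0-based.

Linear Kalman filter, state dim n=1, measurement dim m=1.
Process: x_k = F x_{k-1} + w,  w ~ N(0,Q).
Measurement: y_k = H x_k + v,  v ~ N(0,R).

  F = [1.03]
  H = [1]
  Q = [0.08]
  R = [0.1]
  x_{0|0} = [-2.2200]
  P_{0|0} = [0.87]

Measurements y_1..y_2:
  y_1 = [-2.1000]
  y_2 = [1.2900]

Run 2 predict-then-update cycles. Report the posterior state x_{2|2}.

x_post = [0.0347]

step 1: x^-=[-2.2866]  P^-=[1.0030]  S=[1.1030]  K=[0.9093]  nu=[0.1866]  x^+=[-2.1169]  P^+=[0.0909]
step 2: x^-=[-2.1804]  P^-=[0.1765]  S=[0.2765]  K=[0.6383]  nu=[3.4704]  x^+=[0.0347]  P^+=[0.0638]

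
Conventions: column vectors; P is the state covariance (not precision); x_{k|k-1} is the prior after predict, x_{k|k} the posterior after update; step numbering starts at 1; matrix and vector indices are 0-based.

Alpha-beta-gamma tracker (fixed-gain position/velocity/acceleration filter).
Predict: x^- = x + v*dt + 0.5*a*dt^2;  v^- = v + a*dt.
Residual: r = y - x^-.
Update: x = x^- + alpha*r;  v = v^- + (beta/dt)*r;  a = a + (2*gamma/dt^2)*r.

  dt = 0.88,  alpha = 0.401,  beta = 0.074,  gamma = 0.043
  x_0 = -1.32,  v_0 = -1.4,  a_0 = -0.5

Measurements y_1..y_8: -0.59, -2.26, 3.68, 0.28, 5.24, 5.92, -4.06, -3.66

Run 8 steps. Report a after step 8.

a_post = -0.3795

step 1: x_pred=-2.7456  r=2.1556  x^+=-1.8812  v^+=-1.6587  a^+=-0.2606
step 2: x_pred=-3.4418  r=1.1818  x^+=-2.9679  v^+=-1.7887  a^+=-0.1294
step 3: x_pred=-4.5920  r=8.2720  x^+=-1.2750  v^+=-1.2069  a^+=0.7893
step 4: x_pred=-2.0314  r=2.3114  x^+=-1.1046  v^+=-0.3180  a^+=1.0460
step 5: x_pred=-0.9794  r=6.2194  x^+=1.5146  v^+=1.1254  a^+=1.7367
step 6: x_pred=3.1774  r=2.7426  x^+=4.2772  v^+=2.8843  a^+=2.0412
step 7: x_pred=7.6058  r=-11.6658  x^+=2.9278  v^+=3.6996  a^+=0.7457
step 8: x_pred=6.4722  r=-10.1322  x^+=2.4092  v^+=3.5038  a^+=-0.3795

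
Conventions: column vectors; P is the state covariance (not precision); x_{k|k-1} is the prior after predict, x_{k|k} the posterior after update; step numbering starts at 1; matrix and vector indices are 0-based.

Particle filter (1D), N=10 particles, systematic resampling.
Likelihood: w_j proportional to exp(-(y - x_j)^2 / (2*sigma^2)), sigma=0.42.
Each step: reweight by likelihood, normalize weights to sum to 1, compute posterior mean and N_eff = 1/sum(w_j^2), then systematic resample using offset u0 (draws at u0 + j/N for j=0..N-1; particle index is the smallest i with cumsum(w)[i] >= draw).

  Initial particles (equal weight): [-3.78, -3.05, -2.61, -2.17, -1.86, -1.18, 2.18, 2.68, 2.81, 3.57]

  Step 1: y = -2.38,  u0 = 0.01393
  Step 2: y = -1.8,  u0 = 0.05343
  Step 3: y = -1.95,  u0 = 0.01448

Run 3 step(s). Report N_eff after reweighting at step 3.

step 1: w=[0.0015, 0.1117, 0.3431, 0.3518, 0.1852, 0.0067, 0.0000, 0.0000, 0.0000, 0.0000]  mean=-2.3576  Neff=3.4690  idx=[1, 2, 2, 2, 2, 3, 3, 3, 4, 4]
step 2: w=[0.0026, 0.0335, 0.0335, 0.0335, 0.0335, 0.1459, 0.1459, 0.1459, 0.2129, 0.2129]  mean=-2.0992  Neff=6.2895  idx=[2, 5, 5, 6, 7, 7, 8, 8, 9, 9]
step 3: w=[0.0340, 0.1019, 0.1019, 0.1019, 0.1019, 0.1019, 0.1142, 0.1142, 0.1142, 0.1142]  mean=-2.0434  Neff=9.5076  idx=[0, 1, 2, 3, 4, 5, 6, 7, 8, 9]

N_eff = 9.5076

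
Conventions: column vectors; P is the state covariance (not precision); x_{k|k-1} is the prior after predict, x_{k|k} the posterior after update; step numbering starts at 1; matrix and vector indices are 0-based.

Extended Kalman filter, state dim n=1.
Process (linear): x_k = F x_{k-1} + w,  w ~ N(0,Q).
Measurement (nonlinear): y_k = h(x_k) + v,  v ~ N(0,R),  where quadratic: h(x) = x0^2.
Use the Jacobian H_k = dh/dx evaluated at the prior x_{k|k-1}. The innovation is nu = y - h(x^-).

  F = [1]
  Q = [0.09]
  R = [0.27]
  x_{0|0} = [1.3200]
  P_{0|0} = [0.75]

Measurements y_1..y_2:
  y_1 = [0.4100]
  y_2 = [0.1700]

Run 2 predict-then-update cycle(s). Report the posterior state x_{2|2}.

x_post = [0.6570]

step 1: x^-=[1.3200]  P^-=[0.8400]  H_jac=[2.6400]  S=[6.1245]  K=[0.3621]  nu=[-1.3324]  x^+=[0.8376]  P^+=[0.0370]
step 2: x^-=[0.8376]  P^-=[0.1270]  H_jac=[1.6751]  S=[0.6264]  K=[0.3397]  nu=[-0.5315]  x^+=[0.6570]  P^+=[0.0548]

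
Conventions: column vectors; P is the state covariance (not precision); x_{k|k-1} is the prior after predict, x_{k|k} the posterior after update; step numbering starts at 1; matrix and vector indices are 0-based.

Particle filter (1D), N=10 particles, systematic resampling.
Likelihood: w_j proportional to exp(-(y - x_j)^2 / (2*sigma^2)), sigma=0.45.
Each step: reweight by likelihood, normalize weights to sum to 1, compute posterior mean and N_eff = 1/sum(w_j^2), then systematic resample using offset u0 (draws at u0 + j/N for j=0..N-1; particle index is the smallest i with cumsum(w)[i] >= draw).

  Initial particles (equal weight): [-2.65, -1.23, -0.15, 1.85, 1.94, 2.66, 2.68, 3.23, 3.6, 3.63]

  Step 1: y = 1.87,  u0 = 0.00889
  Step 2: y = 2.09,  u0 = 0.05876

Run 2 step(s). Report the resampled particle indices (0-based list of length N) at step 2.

step 1: w=[0.0000, 0.0000, 0.0000, 0.4144, 0.4098, 0.0888, 0.0821, 0.0043, 0.0003, 0.0002]  mean=2.0337  Neff=2.8218  idx=[3, 3, 3, 3, 3, 4, 4, 4, 4, 5]
step 2: w=[0.1012, 0.1012, 0.1012, 0.1012, 0.1012, 0.1104, 0.1104, 0.1104, 0.1104, 0.0523]  mean=1.9321  Neff=9.7359  idx=[0, 1, 2, 3, 4, 5, 6, 7, 8, 9]

resampled_idx = [0, 1, 2, 3, 4, 5, 6, 7, 8, 9]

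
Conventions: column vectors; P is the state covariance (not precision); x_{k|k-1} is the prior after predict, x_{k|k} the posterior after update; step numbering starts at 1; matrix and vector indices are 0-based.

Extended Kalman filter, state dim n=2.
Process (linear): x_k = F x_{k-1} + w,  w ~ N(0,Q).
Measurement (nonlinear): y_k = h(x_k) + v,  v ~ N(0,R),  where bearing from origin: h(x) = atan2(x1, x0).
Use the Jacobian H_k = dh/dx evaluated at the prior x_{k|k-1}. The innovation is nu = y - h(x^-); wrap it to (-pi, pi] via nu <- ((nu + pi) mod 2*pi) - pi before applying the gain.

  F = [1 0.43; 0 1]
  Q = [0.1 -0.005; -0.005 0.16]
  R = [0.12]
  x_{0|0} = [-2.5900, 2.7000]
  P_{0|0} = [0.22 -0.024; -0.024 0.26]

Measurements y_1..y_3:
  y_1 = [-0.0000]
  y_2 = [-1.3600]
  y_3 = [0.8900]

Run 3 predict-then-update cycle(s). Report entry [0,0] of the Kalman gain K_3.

K[0,0] = -0.1831

step 1: x^-=[-1.4290, 2.7000]  P^-=[0.3474 0.0828; 0.0828 0.4200]  H_jac=[-0.2893 -0.1531]  S=[0.1663]  K=[-0.6808; -0.5309]  nu=[-2.0576]  x^+=[-0.0281, 3.7923]  P^+=[0.2704 0.0227; 0.0227 0.3731]
step 2: x^-=[1.6026, 3.7923]  P^-=[0.4589 0.1782; 0.1782 0.5331]  H_jac=[-0.2237 0.0945]  S=[0.1402]  K=[-0.6122; 0.0752]  nu=[-2.5310]  x^+=[3.1519, 3.6019]  P^+=[0.4063 0.1846; 0.1846 0.5323]
step 3: x^-=[4.7008, 3.6019]  P^-=[0.7635 0.4085; 0.4085 0.6923]  H_jac=[-0.1027 0.1340]  S=[0.1292]  K=[-0.1831; 0.3934]  nu=[0.2362]  x^+=[4.6575, 3.6948]  P^+=[0.7592 0.4178; 0.4178 0.6723]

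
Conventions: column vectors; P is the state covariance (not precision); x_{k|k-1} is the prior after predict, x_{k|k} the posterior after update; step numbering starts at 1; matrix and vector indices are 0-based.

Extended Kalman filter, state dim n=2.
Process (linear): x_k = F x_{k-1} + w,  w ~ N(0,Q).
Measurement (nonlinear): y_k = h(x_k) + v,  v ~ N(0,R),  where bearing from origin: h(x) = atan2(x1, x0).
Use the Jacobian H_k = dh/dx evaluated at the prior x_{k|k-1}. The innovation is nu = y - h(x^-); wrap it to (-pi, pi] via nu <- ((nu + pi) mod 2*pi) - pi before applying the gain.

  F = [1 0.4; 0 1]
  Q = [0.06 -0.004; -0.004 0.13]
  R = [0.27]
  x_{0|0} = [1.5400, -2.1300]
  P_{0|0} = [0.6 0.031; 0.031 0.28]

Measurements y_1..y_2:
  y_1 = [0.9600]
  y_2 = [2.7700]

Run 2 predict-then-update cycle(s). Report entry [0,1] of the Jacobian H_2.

step 1: x^-=[0.6880, -2.1300]  P^-=[0.7296 0.1390; 0.1390 0.4100]  H_jac=[0.4251 0.1373]  S=[0.4258]  K=[0.7732; 0.2710]  nu=[2.2184]  x^+=[2.4033, -1.5288]  P^+=[0.4750 0.0498; 0.0498 0.3787]
step 2: x^-=[1.7918, -1.5288]  P^-=[0.6354 0.1973; 0.1973 0.5087]  H_jac=[0.2756 0.3230]  S=[0.4064]  K=[0.5876; 0.5380]  nu=[-2.8068]  x^+=[0.1425, -3.0389]  P^+=[0.4951 0.0688; 0.0688 0.3911]

H_jac[0,1] = 0.3230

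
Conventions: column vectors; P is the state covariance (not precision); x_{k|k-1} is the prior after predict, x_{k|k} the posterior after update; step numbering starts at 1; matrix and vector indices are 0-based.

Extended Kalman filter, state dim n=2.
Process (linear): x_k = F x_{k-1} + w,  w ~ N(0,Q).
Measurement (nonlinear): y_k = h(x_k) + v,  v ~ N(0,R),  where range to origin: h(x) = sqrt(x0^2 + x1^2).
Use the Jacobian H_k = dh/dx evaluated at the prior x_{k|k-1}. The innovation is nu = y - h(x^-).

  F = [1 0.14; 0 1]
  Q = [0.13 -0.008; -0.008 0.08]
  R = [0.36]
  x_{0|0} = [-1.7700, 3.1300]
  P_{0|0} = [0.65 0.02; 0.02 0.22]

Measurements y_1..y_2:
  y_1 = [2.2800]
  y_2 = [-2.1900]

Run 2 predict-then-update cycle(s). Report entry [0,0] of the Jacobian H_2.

step 1: x^-=[-1.3318, 3.1300]  P^-=[0.7899 0.0428; 0.0428 0.3000]  H_jac=[-0.3915 0.9202]  S=[0.7043]  K=[-0.3832; 0.3682]  nu=[-1.1216]  x^+=[-0.9020, 2.7171]  P^+=[0.6865 0.1422; 0.1422 0.2045]
step 2: x^-=[-0.5216, 2.7171]  P^-=[0.8603 0.1628; 0.1628 0.2845]  H_jac=[-0.1885 0.9821]  S=[0.6047]  K=[-0.0038; 0.4113]  nu=[-4.9567]  x^+=[-0.5027, 0.6782]  P^+=[0.8603 0.1638; 0.1638 0.1822]

H_jac[0,0] = -0.1885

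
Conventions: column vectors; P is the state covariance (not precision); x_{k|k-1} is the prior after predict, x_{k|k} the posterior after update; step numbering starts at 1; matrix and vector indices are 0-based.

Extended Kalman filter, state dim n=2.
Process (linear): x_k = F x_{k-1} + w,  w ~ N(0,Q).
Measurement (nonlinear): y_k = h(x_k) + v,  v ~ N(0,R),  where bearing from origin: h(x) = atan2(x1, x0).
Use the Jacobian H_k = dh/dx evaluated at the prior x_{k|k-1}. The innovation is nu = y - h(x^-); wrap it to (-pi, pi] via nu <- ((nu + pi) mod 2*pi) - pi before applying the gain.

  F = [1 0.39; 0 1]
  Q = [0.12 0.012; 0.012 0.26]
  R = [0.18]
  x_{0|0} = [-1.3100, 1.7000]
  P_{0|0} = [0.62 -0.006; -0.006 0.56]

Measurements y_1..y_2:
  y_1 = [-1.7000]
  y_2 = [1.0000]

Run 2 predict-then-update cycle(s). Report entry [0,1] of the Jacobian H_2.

step 1: x^-=[-0.6470, 1.7000]  P^-=[0.8205 0.2244; 0.2244 0.8200]  H_jac=[-0.5138 -0.1956]  S=[0.4731]  K=[-0.9839; -0.5827]  nu=[2.6487]  x^+=[-3.2532, 0.1566]  P^+=[0.3625 -0.0468; -0.0468 0.6594]
step 2: x^-=[-3.1921, 0.1566]  P^-=[0.5463 0.2223; 0.2223 0.9194]  H_jac=[-0.0153 -0.3125]  S=[0.2721]  K=[-0.2862; -1.0687]  nu=[-2.0926]  x^+=[-2.5932, 2.3929]  P^+=[0.5240 0.1391; 0.1391 0.6087]

H_jac[0,1] = -0.3125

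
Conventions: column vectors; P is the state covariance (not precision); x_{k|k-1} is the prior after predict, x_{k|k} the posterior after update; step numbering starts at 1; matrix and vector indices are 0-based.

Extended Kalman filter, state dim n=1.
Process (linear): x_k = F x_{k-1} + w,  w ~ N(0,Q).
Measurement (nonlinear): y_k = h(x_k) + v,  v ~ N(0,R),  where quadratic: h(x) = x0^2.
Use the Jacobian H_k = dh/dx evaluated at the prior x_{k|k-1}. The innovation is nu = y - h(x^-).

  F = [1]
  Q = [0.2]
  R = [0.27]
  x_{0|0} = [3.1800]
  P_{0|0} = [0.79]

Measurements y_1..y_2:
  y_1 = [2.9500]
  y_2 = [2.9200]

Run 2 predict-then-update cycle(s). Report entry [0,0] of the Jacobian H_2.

step 1: x^-=[3.1800]  P^-=[0.9900]  H_jac=[6.3600]  S=[40.3151]  K=[0.1562]  nu=[-7.1624]  x^+=[2.0614]  P^+=[0.0066]
step 2: x^-=[2.0614]  P^-=[0.2066]  H_jac=[4.1228]  S=[3.7821]  K=[0.2252]  nu=[-1.3293]  x^+=[1.7620]  P^+=[0.0148]

H_jac[0,0] = 4.1228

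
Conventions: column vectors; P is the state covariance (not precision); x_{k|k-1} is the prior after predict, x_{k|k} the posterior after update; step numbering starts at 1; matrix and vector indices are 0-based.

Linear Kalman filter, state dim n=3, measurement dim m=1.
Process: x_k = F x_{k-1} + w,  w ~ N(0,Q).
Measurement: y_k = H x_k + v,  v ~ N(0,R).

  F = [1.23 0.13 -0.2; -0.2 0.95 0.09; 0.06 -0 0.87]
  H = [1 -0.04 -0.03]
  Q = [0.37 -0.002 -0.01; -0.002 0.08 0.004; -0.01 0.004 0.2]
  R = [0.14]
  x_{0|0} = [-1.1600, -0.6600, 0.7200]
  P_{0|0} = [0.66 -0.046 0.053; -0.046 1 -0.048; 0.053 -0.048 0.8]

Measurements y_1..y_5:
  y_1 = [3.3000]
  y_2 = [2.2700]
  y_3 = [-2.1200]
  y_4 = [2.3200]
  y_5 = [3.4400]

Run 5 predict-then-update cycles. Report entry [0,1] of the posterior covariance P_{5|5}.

P_post[0,1] = 0.0570

step 1: x^-=[-1.6566, -0.3302, 0.5568]  P^-=[1.3791 -0.0913 -0.0502; -0.0913 1.0227 0.0075; -0.0502 0.0075 0.8134]  S=[1.5318]  K=[0.9037; -0.0864; -0.0489]  nu=[4.9601]  x^+=[2.8257, -0.7589, 0.3143]  P^+=[0.1282 0.0284 0.0175; 0.0284 1.0113 0.0010; 0.0175 0.0010 0.8098]
step 2: x^-=[3.3142, -1.2578, 0.4430]  P^-=[0.6138 0.1117 -0.1226; 0.1117 0.9931 0.0654; -0.1226 0.0654 0.8152]  S=[0.7547]  K=[0.8123; 0.0927; -0.1983]  nu=[-1.0812]  x^+=[2.4360, -1.3581, 0.6574]  P^+=[0.1159 0.0548 -0.0010; 0.0548 0.9867 0.0793; -0.0010 0.0793 0.7855]
step 3: x^-=[2.6882, -1.7182, 0.7181]  P^-=[0.6073 0.1256 -0.1298; 0.1256 0.9742 0.1329; -0.1298 0.1329 0.7949]  S=[0.7477]  K=[0.8108; 0.1105; -0.2126]  nu=[-4.8554]  x^+=[-1.2485, -2.2547, 1.7505]  P^+=[0.1158 0.0586 -0.0009; 0.0586 0.9651 0.1505; -0.0009 0.1505 0.7611]
step 4: x^-=[-2.1789, -1.7347, 1.4481]  P^-=[0.6033 0.1150 -0.1174; 0.1150 0.9653 0.1901; -0.1174 0.1901 0.7764]  S=[0.7439]  K=[0.8096; 0.0950; -0.1993]  nu=[4.4729]  x^+=[1.4425, -1.3099, 0.5566]  P^+=[0.1157 0.0578 0.0027; 0.0578 0.9586 0.2041; 0.0027 0.2041 0.7468]
step 5: x^-=[1.4927, -1.4828, 0.5708]  P^-=[0.5977 0.1045 -0.1050; 0.1045 0.9687 0.2327; -0.1050 0.2327 0.7660]  S=[0.7385]  K=[0.8080; 0.0795; -0.1860]  nu=[1.9051]  x^+=[3.0321, -1.3313, 0.2165]  P^+=[0.1156 0.0570 0.0059; 0.0570 0.9640 0.2436; 0.0059 0.2436 0.7404]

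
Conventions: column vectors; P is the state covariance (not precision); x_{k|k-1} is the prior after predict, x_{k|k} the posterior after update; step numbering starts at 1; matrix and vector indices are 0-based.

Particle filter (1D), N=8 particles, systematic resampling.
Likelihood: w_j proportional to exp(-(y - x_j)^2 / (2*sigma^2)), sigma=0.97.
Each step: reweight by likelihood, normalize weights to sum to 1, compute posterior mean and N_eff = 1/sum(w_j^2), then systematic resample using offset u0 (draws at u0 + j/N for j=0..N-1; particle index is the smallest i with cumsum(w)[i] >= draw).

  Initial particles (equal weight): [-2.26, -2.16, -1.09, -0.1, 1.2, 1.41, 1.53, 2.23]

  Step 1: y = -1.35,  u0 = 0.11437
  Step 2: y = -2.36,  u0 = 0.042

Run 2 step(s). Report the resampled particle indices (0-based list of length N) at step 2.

resampled_idx = [0, 0, 1, 1, 2, 2, 4, 5]

step 1: w=[0.2290, 0.2509, 0.3430, 0.1550, 0.0112, 0.0062, 0.0043, 0.0004]  mean=-1.4190  Neff=3.8876  idx=[0, 1, 1, 2, 2, 2, 3, 5]
step 2: w=[0.2317, 0.2281, 0.2281, 0.0989, 0.0989, 0.0989, 0.0154, 0.0001]  mean=-1.8336  Neff=5.3396  idx=[0, 0, 1, 1, 2, 2, 4, 5]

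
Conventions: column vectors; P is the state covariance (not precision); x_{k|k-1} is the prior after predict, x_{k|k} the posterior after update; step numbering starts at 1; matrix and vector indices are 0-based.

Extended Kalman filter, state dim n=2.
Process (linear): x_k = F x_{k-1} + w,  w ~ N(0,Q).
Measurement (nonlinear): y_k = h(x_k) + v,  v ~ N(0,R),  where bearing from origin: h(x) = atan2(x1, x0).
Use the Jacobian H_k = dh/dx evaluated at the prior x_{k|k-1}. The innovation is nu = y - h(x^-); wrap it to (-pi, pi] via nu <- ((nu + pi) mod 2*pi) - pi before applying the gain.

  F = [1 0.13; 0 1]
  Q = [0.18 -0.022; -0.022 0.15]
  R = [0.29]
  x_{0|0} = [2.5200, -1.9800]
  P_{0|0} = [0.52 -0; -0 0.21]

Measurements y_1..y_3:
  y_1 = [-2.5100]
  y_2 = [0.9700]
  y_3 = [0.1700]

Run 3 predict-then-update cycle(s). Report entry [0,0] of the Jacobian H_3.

H_jac[0,0] = 0.2139

step 1: x^-=[2.2626, -1.9800]  P^-=[0.7035 0.0053; 0.0053 0.3600]  H_jac=[0.2190 0.2503]  S=[0.3469]  K=[0.4481; 0.2631]  nu=[-1.7911]  x^+=[1.4601, -2.4512]  P^+=[0.6339 -0.0356; -0.0356 0.3360]
step 2: x^-=[1.1414, -2.4512]  P^-=[0.8103 -0.0139; -0.0139 0.4860]  H_jac=[0.3353 0.1561]  S=[0.3915]  K=[0.6884; 0.1819]  nu=[2.1050]  x^+=[2.5906, -2.0684]  P^+=[0.6248 -0.0629; -0.0629 0.4730]
step 3: x^-=[2.3217, -2.0684]  P^-=[0.7964 -0.0234; -0.0234 0.6230]  H_jac=[0.2139 0.2401]  S=[0.3600]  K=[0.4577; 0.4017]  nu=[0.8978]  x^+=[2.7326, -1.7077]  P^+=[0.7210 -0.0896; -0.0896 0.5650]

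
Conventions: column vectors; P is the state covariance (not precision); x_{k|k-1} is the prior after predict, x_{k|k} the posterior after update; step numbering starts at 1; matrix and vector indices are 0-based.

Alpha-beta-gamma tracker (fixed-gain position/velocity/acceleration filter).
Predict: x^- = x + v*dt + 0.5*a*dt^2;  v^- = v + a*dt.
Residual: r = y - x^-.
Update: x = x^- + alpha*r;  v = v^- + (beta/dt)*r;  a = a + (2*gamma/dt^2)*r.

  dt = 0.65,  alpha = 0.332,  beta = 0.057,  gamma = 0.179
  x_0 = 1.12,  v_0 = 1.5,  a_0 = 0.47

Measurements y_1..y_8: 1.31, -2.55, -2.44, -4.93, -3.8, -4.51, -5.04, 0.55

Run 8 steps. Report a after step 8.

a_post = 34.2797

step 1: x_pred=2.1943  r=-0.8843  x^+=1.9007  v^+=1.7280  a^+=-0.2793
step 2: x_pred=2.9649  r=-5.5149  x^+=1.1339  v^+=1.0628  a^+=-4.9522
step 3: x_pred=0.7786  r=-3.2186  x^+=-0.2900  v^+=-2.4384  a^+=-7.6795
step 4: x_pred=-3.4972  r=-1.4328  x^+=-3.9729  v^+=-7.5557  a^+=-8.8935
step 5: x_pred=-10.7629  r=6.9629  x^+=-8.4512  v^+=-12.7259  a^+=-2.9936
step 6: x_pred=-17.3554  r=12.8454  x^+=-13.0908  v^+=-13.5453  a^+=7.8908
step 7: x_pred=-20.2283  r=15.1883  x^+=-15.1858  v^+=-7.0844  a^+=20.7604
step 8: x_pred=-15.4050  r=15.9550  x^+=-10.1079  v^+=7.8090  a^+=34.2797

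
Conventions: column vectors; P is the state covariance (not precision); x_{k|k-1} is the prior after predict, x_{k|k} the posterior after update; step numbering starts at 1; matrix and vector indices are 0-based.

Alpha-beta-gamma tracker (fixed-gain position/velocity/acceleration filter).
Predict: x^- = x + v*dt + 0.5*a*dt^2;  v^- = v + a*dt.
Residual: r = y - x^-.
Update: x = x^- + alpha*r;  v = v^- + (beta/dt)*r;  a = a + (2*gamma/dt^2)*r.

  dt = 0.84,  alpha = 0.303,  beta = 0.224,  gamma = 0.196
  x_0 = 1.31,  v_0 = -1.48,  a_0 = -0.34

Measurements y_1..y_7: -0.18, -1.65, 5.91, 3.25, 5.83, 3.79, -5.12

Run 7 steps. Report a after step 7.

a_post = -16.6737

step 1: x_pred=-0.0532  r=-0.1268  x^+=-0.0916  v^+=-1.7994  a^+=-0.4105
step 2: x_pred=-1.7479  r=0.0979  x^+=-1.7182  v^+=-2.1181  a^+=-0.3561
step 3: x_pred=-3.6231  r=9.5331  x^+=-0.7346  v^+=0.1249  a^+=4.9401
step 4: x_pred=1.1133  r=2.1367  x^+=1.7607  v^+=4.8444  a^+=6.1272
step 5: x_pred=7.9917  r=-2.1617  x^+=7.3367  v^+=9.4148  a^+=4.9262
step 6: x_pred=16.9831  r=-13.1931  x^+=12.9856  v^+=10.0347  a^+=-2.4032
step 7: x_pred=20.5668  r=-25.6868  x^+=12.7837  v^+=1.1661  a^+=-16.6737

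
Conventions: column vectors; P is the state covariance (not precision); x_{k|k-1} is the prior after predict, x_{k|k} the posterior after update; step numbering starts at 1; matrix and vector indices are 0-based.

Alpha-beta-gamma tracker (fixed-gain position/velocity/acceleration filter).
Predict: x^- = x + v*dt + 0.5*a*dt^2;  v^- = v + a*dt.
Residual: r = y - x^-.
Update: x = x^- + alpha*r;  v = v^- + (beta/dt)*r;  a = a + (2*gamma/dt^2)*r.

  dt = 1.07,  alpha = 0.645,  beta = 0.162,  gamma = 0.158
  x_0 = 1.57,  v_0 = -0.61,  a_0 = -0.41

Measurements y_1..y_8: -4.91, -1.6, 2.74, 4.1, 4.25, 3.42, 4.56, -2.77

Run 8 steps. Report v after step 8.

v_post = 3.1906

step 1: x_pred=0.6826  r=-5.5926  x^+=-2.9246  v^+=-1.8954  a^+=-1.9536
step 2: x_pred=-6.0711  r=4.4711  x^+=-3.1872  v^+=-3.3088  a^+=-0.7195
step 3: x_pred=-7.1396  r=9.8796  x^+=-0.7673  v^+=-2.5830  a^+=2.0073
step 4: x_pred=-2.3820  r=6.4820  x^+=1.7989  v^+=0.5462  a^+=3.7964
step 5: x_pred=4.5566  r=-0.3066  x^+=4.3588  v^+=4.5619  a^+=3.7117
step 6: x_pred=11.3648  r=-7.9448  x^+=6.2404  v^+=7.3306  a^+=1.5189
step 7: x_pred=14.9536  r=-10.3936  x^+=8.2497  v^+=7.3822  a^+=-1.3498
step 8: x_pred=15.3760  r=-18.1460  x^+=3.6718  v^+=3.1906  a^+=-6.3582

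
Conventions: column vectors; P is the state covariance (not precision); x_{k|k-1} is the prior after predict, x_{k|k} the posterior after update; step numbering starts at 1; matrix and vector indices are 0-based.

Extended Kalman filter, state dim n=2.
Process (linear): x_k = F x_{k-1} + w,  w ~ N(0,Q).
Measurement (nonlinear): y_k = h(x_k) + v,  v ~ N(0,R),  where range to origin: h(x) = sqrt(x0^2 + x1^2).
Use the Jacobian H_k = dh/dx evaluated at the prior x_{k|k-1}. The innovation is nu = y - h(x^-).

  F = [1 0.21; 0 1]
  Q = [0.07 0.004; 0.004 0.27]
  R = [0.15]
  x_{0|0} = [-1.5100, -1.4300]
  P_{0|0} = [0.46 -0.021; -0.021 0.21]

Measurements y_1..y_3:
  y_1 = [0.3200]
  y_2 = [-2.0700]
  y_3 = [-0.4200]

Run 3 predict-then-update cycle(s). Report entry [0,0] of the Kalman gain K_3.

K[0,0] = -0.0073

step 1: x^-=[-1.8103, -1.4300]  P^-=[0.5304 0.0271; 0.0271 0.4800]  H_jac=[-0.7847 -0.6199]  S=[0.6874]  K=[-0.6299; -0.4638]  nu=[-1.9870]  x^+=[-0.5586, -0.5085]  P^+=[0.2576 -0.1737; -0.1737 0.3322]
step 2: x^-=[-0.6654, -0.5085]  P^-=[0.2693 -0.1000; -0.1000 0.6022]  H_jac=[-0.7945 -0.6072]  S=[0.4456]  K=[-0.3440; -0.6423]  nu=[-2.9075]  x^+=[0.3348, 1.3590]  P^+=[0.2166 -0.1984; -0.1984 0.4183]
step 3: x^-=[0.6202, 1.3590]  P^-=[0.2217 -0.1066; -0.1066 0.6883]  H_jac=[0.4152 0.9097]  S=[0.6774]  K=[-0.0073; 0.8591]  nu=[-1.9138]  x^+=[0.6341, -0.2852]  P^+=[0.2217 -0.1024; -0.1024 0.1884]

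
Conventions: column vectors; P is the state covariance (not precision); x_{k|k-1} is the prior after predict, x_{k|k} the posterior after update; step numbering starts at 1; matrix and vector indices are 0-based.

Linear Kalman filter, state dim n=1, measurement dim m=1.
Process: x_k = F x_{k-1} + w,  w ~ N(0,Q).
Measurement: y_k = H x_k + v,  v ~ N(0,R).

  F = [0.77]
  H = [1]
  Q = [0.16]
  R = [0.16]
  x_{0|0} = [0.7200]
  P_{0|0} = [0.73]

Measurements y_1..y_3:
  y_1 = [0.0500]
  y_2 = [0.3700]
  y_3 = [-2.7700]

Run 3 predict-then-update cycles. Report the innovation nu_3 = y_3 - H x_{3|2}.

innov = [-2.9772]

step 1: x^-=[0.5544]  P^-=[0.5928]  S=[0.7528]  K=[0.7875]  nu=[-0.5044]  x^+=[0.1572]  P^+=[0.1260]
step 2: x^-=[0.1210]  P^-=[0.2347]  S=[0.3947]  K=[0.5946]  nu=[0.2490]  x^+=[0.2691]  P^+=[0.0951]
step 3: x^-=[0.2072]  P^-=[0.2164]  S=[0.3764]  K=[0.5749]  nu=[-2.9772]  x^+=[-1.5045]  P^+=[0.0920]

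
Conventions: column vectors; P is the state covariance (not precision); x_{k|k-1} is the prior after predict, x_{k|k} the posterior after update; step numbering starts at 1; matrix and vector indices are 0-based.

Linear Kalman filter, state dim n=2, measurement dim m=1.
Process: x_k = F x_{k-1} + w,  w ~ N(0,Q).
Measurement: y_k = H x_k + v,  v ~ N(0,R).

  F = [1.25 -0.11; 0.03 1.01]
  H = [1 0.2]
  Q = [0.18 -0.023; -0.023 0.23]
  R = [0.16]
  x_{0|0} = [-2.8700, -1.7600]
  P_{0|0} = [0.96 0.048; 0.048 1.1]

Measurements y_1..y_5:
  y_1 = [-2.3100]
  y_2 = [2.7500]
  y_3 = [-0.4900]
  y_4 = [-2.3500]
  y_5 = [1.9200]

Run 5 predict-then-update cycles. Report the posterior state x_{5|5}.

step 1: x^-=[-3.3939, -1.8637]  P^-=[1.6801 -0.0488; -0.0488 1.3559]  S=[1.8748]  K=[0.8909; 0.1186]  nu=[1.4566]  x^+=[-2.0961, -1.6909]  P^+=[0.1919 -0.2469; -0.2469 1.3295]
step 2: x^-=[-2.4342, -1.7707]  P^-=[0.5639 -0.4744; -0.4744 1.5714]  S=[0.5970]  K=[0.7856; -0.2683]  nu=[5.5383]  x^+=[1.9169, -3.2564]  P^+=[0.1954 -0.3486; -0.3486 1.5285]
step 3: x^-=[2.7543, -3.2315]  P^-=[0.5997 -0.6245; -0.6245 1.7682]  S=[0.5807]  K=[0.8177; -0.4664]  nu=[-2.5980]  x^+=[0.6298, -2.0198]  P^+=[0.2114 -0.4030; -0.4030 1.6419]
step 4: x^-=[1.0095, -2.0211]  P^-=[0.6411 -0.7050; -0.7050 1.8807]  S=[0.5943]  K=[0.8414; -0.5533]  nu=[-2.9553]  x^+=[-1.4772, -0.3860]  P^+=[0.2203 -0.4283; -0.4283 1.6988]
step 5: x^-=[-1.8040, -0.4342]  P^-=[0.6625 -0.7428; -0.7428 1.9372]  S=[0.6029]  K=[0.8525; -0.5894]  nu=[3.8109]  x^+=[1.4447, -2.6801]  P^+=[0.2244 -0.4398; -0.4398 1.7278]

x_post = [1.4447, -2.6801]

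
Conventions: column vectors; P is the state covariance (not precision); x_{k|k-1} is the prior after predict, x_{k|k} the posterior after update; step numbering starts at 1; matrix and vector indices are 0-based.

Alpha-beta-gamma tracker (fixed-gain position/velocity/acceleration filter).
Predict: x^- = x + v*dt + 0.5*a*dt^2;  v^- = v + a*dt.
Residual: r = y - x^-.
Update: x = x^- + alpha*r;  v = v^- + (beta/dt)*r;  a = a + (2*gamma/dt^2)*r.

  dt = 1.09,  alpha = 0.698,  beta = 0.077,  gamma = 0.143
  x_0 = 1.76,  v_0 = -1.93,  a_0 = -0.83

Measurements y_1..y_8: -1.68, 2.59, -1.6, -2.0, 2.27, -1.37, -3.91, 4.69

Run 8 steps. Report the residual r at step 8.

step 1: x_pred=-0.8368  r=-0.8432  x^+=-1.4253  v^+=-2.8943  a^+=-1.0330
step 2: x_pred=-5.1937  r=7.7837  x^+=0.2393  v^+=-3.4704  a^+=0.8407
step 3: x_pred=-3.0440  r=1.4440  x^+=-2.0361  v^+=-2.4520  a^+=1.1883
step 4: x_pred=-4.0028  r=2.0028  x^+=-2.6048  v^+=-1.0152  a^+=1.6704
step 5: x_pred=-2.7191  r=4.9891  x^+=0.7633  v^+=1.1580  a^+=2.8714
step 6: x_pred=3.7312  r=-5.1012  x^+=0.1706  v^+=3.9275  a^+=1.6434
step 7: x_pred=5.4278  r=-9.3378  x^+=-1.0900  v^+=5.0592  a^+=-0.6044
step 8: x_pred=4.0655  r=0.6245  x^+=4.5014  v^+=4.4445  a^+=-0.4540

resid = 0.6245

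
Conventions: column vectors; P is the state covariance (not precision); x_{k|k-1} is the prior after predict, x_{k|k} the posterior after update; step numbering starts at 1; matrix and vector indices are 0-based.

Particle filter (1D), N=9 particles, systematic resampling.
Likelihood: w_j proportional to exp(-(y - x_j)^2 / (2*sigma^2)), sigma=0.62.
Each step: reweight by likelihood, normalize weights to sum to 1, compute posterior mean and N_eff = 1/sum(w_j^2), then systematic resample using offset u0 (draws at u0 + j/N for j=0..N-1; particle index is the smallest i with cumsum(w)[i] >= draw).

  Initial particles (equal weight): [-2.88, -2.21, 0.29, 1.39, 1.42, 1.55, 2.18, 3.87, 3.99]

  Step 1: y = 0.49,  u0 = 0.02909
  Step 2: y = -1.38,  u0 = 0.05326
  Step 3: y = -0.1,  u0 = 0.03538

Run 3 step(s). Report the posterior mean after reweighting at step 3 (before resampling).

post_mean = 0.2900

step 1: w=[0.0000, 0.0000, 0.5052, 0.1856, 0.1728, 0.1234, 0.0130, 0.0000, 0.0000]  mean=0.8693  Neff=2.9856  idx=[2, 2, 2, 2, 2, 3, 4, 4, 5]
step 2: w=[0.1998, 0.1998, 0.1998, 0.1998, 0.1998, 0.0003, 0.0003, 0.0003, 0.0001]  mean=0.2911  Neff=5.0102  idx=[0, 0, 1, 1, 2, 3, 3, 4, 4]
step 3: w=[0.1111, 0.1111, 0.1111, 0.1111, 0.1111, 0.1111, 0.1111, 0.1111, 0.1111]  mean=0.2900  Neff=9.0000  idx=[0, 1, 2, 3, 4, 5, 6, 7, 8]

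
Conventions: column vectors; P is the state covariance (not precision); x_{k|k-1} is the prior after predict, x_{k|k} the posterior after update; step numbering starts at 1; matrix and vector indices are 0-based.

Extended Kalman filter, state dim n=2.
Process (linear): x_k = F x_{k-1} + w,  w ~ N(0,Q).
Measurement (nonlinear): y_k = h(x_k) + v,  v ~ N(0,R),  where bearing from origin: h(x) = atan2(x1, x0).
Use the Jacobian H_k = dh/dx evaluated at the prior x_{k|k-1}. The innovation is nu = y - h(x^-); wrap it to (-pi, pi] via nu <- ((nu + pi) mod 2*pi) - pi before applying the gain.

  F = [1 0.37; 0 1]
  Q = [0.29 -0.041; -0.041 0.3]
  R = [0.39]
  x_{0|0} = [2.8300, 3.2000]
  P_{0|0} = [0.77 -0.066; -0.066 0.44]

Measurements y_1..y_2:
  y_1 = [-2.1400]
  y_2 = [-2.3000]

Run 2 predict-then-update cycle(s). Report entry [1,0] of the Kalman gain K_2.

step 1: x^-=[4.0140, 3.2000]  P^-=[1.0714 0.0558; 0.0558 0.7400]  H_jac=[-0.1214 0.1523]  S=[0.4209]  K=[-0.2889; 0.2517]  nu=[-2.8130]  x^+=[4.8267, 2.4920]  P^+=[1.0363 0.0864; 0.0864 0.7133]
step 2: x^-=[5.7487, 2.4920]  P^-=[1.4879 0.3093; 0.3093 1.0133]  H_jac=[-0.0635 0.1464]  S=[0.4120]  K=[-0.1193; 0.3125]  nu=[-2.7090]  x^+=[6.0719, 1.6453]  P^+=[1.4820 0.3247; 0.3247 0.9731]

K[1,0] = 0.3125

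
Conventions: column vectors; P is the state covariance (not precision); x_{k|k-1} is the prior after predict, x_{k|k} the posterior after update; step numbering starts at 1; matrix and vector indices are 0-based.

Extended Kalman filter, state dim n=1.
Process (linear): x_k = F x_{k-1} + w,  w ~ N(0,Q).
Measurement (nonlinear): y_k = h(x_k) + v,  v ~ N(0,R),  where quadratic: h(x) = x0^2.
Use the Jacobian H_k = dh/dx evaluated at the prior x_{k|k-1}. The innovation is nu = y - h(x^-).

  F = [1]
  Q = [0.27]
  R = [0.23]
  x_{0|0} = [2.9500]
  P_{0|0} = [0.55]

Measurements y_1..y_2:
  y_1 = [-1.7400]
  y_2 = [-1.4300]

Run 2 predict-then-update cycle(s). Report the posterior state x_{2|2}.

step 1: x^-=[2.9500]  P^-=[0.8200]  H_jac=[5.9000]  S=[28.7742]  K=[0.1681]  nu=[-10.4425]  x^+=[1.1942]  P^+=[0.0066]
step 2: x^-=[1.1942]  P^-=[0.2766]  H_jac=[2.3885]  S=[1.8077]  K=[0.3654]  nu=[-2.8562]  x^+=[0.1506]  P^+=[0.0352]

x_post = [0.1506]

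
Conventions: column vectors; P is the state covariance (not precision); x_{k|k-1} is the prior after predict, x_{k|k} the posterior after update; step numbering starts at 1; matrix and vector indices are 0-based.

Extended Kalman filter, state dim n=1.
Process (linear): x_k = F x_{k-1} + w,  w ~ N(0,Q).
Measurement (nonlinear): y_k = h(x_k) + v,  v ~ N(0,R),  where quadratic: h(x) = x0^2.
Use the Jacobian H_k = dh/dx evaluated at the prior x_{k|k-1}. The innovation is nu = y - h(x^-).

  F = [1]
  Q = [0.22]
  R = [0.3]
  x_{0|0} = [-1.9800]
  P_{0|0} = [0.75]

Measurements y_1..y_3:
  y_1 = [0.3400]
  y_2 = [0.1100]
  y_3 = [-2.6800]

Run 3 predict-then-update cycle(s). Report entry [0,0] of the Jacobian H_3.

H_jac[0,0] = -1.4005

step 1: x^-=[-1.9800]  P^-=[0.9700]  H_jac=[-3.9600]  S=[15.5112]  K=[-0.2476]  nu=[-3.5804]  x^+=[-1.0933]  P^+=[0.0188]
step 2: x^-=[-1.0933]  P^-=[0.2388]  H_jac=[-2.1867]  S=[1.4417]  K=[-0.3621]  nu=[-1.0854]  x^+=[-0.7003]  P^+=[0.0497]
step 3: x^-=[-0.7003]  P^-=[0.2697]  H_jac=[-1.4005]  S=[0.8290]  K=[-0.4556]  nu=[-3.1704]  x^+=[0.7442]  P^+=[0.0976]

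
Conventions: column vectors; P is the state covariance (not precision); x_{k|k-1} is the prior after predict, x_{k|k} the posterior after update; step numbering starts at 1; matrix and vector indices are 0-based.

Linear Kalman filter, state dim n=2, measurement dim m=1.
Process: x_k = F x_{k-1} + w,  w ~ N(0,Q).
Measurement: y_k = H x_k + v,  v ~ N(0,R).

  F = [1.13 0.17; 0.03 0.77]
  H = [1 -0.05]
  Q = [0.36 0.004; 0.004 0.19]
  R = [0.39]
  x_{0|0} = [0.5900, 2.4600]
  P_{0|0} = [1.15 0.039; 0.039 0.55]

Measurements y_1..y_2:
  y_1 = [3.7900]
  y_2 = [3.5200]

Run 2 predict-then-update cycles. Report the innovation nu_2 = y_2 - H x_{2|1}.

step 1: x^-=[1.0849, 1.9119]  P^-=[1.8593 0.1491; 0.1491 0.5189]  S=[2.2357]  K=[0.8283; 0.0551]  nu=[2.8007]  x^+=[3.4048, 2.0662]  P^+=[0.3254 0.0471; 0.0471 0.5121]
step 2: x^-=[4.1986, 1.6931]  P^-=[0.8084 0.1233; 0.1233 0.4961]  S=[1.1873]  K=[0.6757; 0.0829]  nu=[-0.5940]  x^+=[3.7973, 1.6438]  P^+=[0.2663 0.0567; 0.0567 0.4880]

innov = [-0.5940]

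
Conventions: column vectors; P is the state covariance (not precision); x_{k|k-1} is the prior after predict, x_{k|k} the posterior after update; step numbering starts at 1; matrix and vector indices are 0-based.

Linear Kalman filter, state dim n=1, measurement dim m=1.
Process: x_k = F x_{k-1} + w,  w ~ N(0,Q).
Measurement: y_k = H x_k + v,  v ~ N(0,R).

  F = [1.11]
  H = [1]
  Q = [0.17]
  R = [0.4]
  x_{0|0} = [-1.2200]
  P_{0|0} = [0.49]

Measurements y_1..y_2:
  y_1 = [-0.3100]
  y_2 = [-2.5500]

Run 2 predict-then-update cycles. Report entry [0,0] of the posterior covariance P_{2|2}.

step 1: x^-=[-1.3542]  P^-=[0.7737]  S=[1.1737]  K=[0.6592]  nu=[1.0442]  x^+=[-0.6659]  P^+=[0.2637]
step 2: x^-=[-0.7391]  P^-=[0.4949]  S=[0.8949]  K=[0.5530]  nu=[-1.8109]  x^+=[-1.7406]  P^+=[0.2212]

P_post[0,0] = 0.2212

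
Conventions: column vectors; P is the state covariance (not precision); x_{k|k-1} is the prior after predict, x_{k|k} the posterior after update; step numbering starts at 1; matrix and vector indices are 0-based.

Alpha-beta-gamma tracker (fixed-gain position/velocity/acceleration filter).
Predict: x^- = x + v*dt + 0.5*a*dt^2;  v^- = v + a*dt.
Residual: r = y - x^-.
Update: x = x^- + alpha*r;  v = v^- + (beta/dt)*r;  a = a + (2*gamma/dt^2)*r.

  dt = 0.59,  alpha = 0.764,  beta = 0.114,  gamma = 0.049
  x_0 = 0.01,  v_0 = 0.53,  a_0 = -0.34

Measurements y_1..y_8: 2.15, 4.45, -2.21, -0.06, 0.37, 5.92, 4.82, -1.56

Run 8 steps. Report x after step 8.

step 1: x_pred=0.2635  r=1.8865  x^+=1.7048  v^+=0.6939  a^+=0.1911
step 2: x_pred=2.1475  r=2.3025  x^+=3.9066  v^+=1.2516  a^+=0.8393
step 3: x_pred=4.7911  r=-7.0011  x^+=-0.5577  v^+=0.3940  a^+=-1.1317
step 4: x_pred=-0.5222  r=0.4622  x^+=-0.1691  v^+=-0.1844  a^+=-1.0015
step 5: x_pred=-0.4522  r=0.8222  x^+=0.1760  v^+=-0.6164  a^+=-0.7701
step 6: x_pred=-0.3218  r=6.2418  x^+=4.4469  v^+=0.1353  a^+=0.9872
step 7: x_pred=4.6986  r=0.1214  x^+=4.7913  v^+=0.7412  a^+=1.0213
step 8: x_pred=5.4064  r=-6.9664  x^+=0.0841  v^+=-0.0023  a^+=-0.9399

x_post = 0.0841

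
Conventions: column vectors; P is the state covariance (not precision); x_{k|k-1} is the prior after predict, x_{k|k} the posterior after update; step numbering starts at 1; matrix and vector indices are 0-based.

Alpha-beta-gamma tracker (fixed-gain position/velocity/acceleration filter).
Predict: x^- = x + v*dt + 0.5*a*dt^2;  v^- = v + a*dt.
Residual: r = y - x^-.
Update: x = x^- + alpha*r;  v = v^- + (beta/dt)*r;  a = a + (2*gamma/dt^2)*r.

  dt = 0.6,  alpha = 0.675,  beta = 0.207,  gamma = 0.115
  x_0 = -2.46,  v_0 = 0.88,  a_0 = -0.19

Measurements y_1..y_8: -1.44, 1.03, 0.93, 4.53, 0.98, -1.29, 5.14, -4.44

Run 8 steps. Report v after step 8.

v_post = -4.2385

step 1: x_pred=-1.9662  r=0.5262  x^+=-1.6110  v^+=0.9475  a^+=0.1462
step 2: x_pred=-1.0162  r=2.0462  x^+=0.3650  v^+=1.7412  a^+=1.4535
step 3: x_pred=1.6713  r=-0.7413  x^+=1.1709  v^+=2.3575  a^+=0.9798
step 4: x_pred=2.7618  r=1.7682  x^+=3.9553  v^+=3.5554  a^+=2.1095
step 5: x_pred=6.4683  r=-5.4883  x^+=2.7637  v^+=2.9277  a^+=-1.3969
step 6: x_pred=4.2689  r=-5.5589  x^+=0.5166  v^+=0.1717  a^+=-4.9484
step 7: x_pred=-0.2710  r=5.4110  x^+=3.3814  v^+=-0.9305  a^+=-1.4913
step 8: x_pred=2.5547  r=-6.9947  x^+=-2.1667  v^+=-4.2385  a^+=-5.9602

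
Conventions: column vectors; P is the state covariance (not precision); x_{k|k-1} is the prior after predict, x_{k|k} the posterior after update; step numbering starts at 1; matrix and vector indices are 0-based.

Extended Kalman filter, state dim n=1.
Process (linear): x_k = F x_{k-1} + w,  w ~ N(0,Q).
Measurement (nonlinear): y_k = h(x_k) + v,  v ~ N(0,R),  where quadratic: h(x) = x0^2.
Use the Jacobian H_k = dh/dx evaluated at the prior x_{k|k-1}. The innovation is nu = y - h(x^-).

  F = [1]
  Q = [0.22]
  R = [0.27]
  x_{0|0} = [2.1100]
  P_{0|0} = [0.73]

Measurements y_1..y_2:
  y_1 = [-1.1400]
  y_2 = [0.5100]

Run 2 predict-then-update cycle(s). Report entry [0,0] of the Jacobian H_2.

step 1: x^-=[2.1100]  P^-=[0.9500]  H_jac=[4.2200]  S=[17.1880]  K=[0.2332]  nu=[-5.5921]  x^+=[0.8057]  P^+=[0.0149]
step 2: x^-=[0.8057]  P^-=[0.2349]  H_jac=[1.6113]  S=[0.8800]  K=[0.4302]  nu=[-0.1391]  x^+=[0.7458]  P^+=[0.0721]

H_jac[0,0] = 1.6113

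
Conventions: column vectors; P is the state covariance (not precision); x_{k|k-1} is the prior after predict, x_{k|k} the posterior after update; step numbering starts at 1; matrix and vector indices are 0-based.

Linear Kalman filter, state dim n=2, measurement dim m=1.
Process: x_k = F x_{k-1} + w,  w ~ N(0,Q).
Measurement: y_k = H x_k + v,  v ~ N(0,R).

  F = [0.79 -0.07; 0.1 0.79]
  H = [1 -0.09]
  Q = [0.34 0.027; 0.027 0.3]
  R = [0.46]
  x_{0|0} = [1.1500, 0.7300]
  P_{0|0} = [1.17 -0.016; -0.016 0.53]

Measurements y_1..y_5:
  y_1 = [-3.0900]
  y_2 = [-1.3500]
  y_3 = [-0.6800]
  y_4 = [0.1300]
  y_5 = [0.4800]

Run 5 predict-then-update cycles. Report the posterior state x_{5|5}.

step 1: x^-=[0.8574, 0.6917]  P^-=[1.0746 0.0802; 0.0802 0.6399]  S=[1.5253]  K=[0.6998; 0.0149]  nu=[-3.8851]  x^+=[-1.8613, 0.6340]  P^+=[0.3277 0.0644; 0.0644 0.6396]
step 2: x^-=[-1.5148, 0.3147]  P^-=[0.5405 0.0573; 0.0573 0.7126]  S=[0.9960]  K=[0.5375; -0.0069]  nu=[0.1931]  x^+=[-1.4110, 0.3134]  P^+=[0.2527 0.0610; 0.0610 0.7126]
step 3: x^-=[-1.1366, 0.1065]  P^-=[0.4945 0.0452; 0.0452 0.7569]  S=[0.9525]  K=[0.5149; -0.0241]  nu=[0.4662]  x^+=[-0.8966, 0.0953]  P^+=[0.2420 0.0570; 0.0570 0.7563]
step 4: x^-=[-0.7150, -0.0144]  P^-=[0.4884 0.0395; 0.0395 0.7834]  S=[0.9477]  K=[0.5116; -0.0328]  nu=[0.8437]  x^+=[-0.2833, -0.0420]  P^+=[0.2403 0.0553; 0.0553 0.7824]
step 5: x^-=[-0.2209, -0.0615]  P^-=[0.4877 0.0369; 0.0369 0.7995]  S=[0.9475]  K=[0.5112; -0.0370]  nu=[0.6953]  x^+=[0.1346, -0.0873]  P^+=[0.2401 0.0548; 0.0548 0.7982]

x_post = [0.1346, -0.0873]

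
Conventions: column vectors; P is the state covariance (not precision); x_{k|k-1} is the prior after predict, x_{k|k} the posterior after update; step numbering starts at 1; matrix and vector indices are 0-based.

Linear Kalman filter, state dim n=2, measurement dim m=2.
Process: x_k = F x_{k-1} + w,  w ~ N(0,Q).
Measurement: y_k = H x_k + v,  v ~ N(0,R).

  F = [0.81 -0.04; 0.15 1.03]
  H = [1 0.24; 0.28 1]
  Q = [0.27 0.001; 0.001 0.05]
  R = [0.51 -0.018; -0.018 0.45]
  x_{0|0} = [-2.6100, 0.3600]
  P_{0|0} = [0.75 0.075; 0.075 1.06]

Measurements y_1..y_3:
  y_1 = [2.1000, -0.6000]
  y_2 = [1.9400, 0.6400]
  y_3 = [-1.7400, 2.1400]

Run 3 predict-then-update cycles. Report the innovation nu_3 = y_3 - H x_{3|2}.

innov = [-2.6659, 1.5601]

step 1: x^-=[-2.1285, -0.0207]  P^-=[0.7589 0.1106; 0.1106 1.2146]  S=[1.3919 0.6040; 0.6040 1.7860]  K=[0.5693 -0.0117; -0.0161 0.7028]  nu=[4.2335, 0.0167]  x^+=[0.2816, -0.0772]  P^+=[0.3155 -0.1038; -0.1038 0.3456]
step 2: x^-=[0.2312, -0.0373]  P^-=[0.4843 -0.0609; -0.0609 0.3917]  S=[0.9876 0.1466; 0.1466 0.8456]  K=[0.4747 0.0060; -0.0331 0.4488]  nu=[1.7178, 0.6126]  x^+=[1.0502, 0.1808]  P^+=[0.2609 -0.0789; -0.0789 0.2247]
step 3: x^-=[0.8435, 0.3437]  P^-=[0.4466 -0.0419; -0.0419 0.2698]  S=[0.9521 0.1271; 0.1271 0.7314]  K=[0.4539 0.0348; -0.0236 0.3570]  nu=[-2.6659, 1.5601]  x^+=[-0.3123, 0.9637]  P^+=[0.2456 -0.0613; -0.0613 0.1782]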